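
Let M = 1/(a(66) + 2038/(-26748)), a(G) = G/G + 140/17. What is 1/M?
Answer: 2082395/227358 ≈ 9.1591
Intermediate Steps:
a(G) = 157/17 (a(G) = 1 + 140*(1/17) = 1 + 140/17 = 157/17)
M = 227358/2082395 (M = 1/(157/17 + 2038/(-26748)) = 1/(157/17 + 2038*(-1/26748)) = 1/(157/17 - 1019/13374) = 1/(2082395/227358) = 227358/2082395 ≈ 0.10918)
1/M = 1/(227358/2082395) = 2082395/227358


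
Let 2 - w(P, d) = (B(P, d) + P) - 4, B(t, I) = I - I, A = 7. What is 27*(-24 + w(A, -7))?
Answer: -675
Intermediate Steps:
B(t, I) = 0
w(P, d) = 6 - P (w(P, d) = 2 - ((0 + P) - 4) = 2 - (P - 4) = 2 - (-4 + P) = 2 + (4 - P) = 6 - P)
27*(-24 + w(A, -7)) = 27*(-24 + (6 - 1*7)) = 27*(-24 + (6 - 7)) = 27*(-24 - 1) = 27*(-25) = -675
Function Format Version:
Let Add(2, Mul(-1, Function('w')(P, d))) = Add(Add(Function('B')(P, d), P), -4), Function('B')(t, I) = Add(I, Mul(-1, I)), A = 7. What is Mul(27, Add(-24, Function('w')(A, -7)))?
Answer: -675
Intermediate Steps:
Function('B')(t, I) = 0
Function('w')(P, d) = Add(6, Mul(-1, P)) (Function('w')(P, d) = Add(2, Mul(-1, Add(Add(0, P), -4))) = Add(2, Mul(-1, Add(P, -4))) = Add(2, Mul(-1, Add(-4, P))) = Add(2, Add(4, Mul(-1, P))) = Add(6, Mul(-1, P)))
Mul(27, Add(-24, Function('w')(A, -7))) = Mul(27, Add(-24, Add(6, Mul(-1, 7)))) = Mul(27, Add(-24, Add(6, -7))) = Mul(27, Add(-24, -1)) = Mul(27, -25) = -675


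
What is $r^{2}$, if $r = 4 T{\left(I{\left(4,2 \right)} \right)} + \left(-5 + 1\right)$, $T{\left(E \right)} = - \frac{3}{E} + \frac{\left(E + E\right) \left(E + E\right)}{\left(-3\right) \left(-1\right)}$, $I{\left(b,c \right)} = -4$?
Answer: $\frac{64009}{9} \approx 7112.1$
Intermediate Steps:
$T{\left(E \right)} = - \frac{3}{E} + \frac{4 E^{2}}{3}$ ($T{\left(E \right)} = - \frac{3}{E} + \frac{2 E 2 E}{3} = - \frac{3}{E} + 4 E^{2} \cdot \frac{1}{3} = - \frac{3}{E} + \frac{4 E^{2}}{3}$)
$r = \frac{253}{3}$ ($r = 4 \frac{-9 + 4 \left(-4\right)^{3}}{3 \left(-4\right)} + \left(-5 + 1\right) = 4 \cdot \frac{1}{3} \left(- \frac{1}{4}\right) \left(-9 + 4 \left(-64\right)\right) - 4 = 4 \cdot \frac{1}{3} \left(- \frac{1}{4}\right) \left(-9 - 256\right) - 4 = 4 \cdot \frac{1}{3} \left(- \frac{1}{4}\right) \left(-265\right) - 4 = 4 \cdot \frac{265}{12} - 4 = \frac{265}{3} - 4 = \frac{253}{3} \approx 84.333$)
$r^{2} = \left(\frac{253}{3}\right)^{2} = \frac{64009}{9}$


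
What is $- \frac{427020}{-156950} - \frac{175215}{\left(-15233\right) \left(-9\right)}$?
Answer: $\frac{1034772223}{717245805} \approx 1.4427$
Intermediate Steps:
$- \frac{427020}{-156950} - \frac{175215}{\left(-15233\right) \left(-9\right)} = \left(-427020\right) \left(- \frac{1}{156950}\right) - \frac{175215}{137097} = \frac{42702}{15695} - \frac{58405}{45699} = \frac{1034772223}{717245805}$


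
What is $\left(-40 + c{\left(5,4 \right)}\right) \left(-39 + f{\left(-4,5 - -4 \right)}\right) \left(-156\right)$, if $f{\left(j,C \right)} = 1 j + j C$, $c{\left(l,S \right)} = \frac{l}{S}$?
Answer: $-477555$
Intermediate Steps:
$f{\left(j,C \right)} = j + C j$
$\left(-40 + c{\left(5,4 \right)}\right) \left(-39 + f{\left(-4,5 - -4 \right)}\right) \left(-156\right) = \left(-40 + \frac{5}{4}\right) \left(-39 - 4 \left(1 + \left(5 - -4\right)\right)\right) \left(-156\right) = \left(-40 + 5 \cdot \frac{1}{4}\right) \left(-39 - 4 \left(1 + \left(5 + 4\right)\right)\right) \left(-156\right) = \left(-40 + \frac{5}{4}\right) \left(-39 - 4 \left(1 + 9\right)\right) \left(-156\right) = - \frac{155 \left(-39 - 40\right)}{4} \left(-156\right) = \left(- \frac{155}{4}\right) \left(-79\right) \left(-156\right) = \frac{12245}{4} \left(-156\right) = -477555$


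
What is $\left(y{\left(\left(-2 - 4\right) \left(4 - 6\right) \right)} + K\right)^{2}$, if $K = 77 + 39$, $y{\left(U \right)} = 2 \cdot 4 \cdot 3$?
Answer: $19600$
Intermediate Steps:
$y{\left(U \right)} = 24$ ($y{\left(U \right)} = 8 \cdot 3 = 24$)
$K = 116$
$\left(y{\left(\left(-2 - 4\right) \left(4 - 6\right) \right)} + K\right)^{2} = \left(24 + 116\right)^{2} = 140^{2} = 19600$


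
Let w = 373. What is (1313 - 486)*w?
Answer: 308471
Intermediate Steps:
(1313 - 486)*w = (1313 - 486)*373 = 827*373 = 308471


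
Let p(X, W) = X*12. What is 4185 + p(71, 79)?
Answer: 5037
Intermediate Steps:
p(X, W) = 12*X
4185 + p(71, 79) = 4185 + 12*71 = 4185 + 852 = 5037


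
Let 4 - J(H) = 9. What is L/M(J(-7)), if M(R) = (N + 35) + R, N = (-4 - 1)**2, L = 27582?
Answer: 27582/55 ≈ 501.49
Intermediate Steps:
J(H) = -5 (J(H) = 4 - 1*9 = 4 - 9 = -5)
N = 25 (N = (-5)**2 = 25)
M(R) = 60 + R (M(R) = (25 + 35) + R = 60 + R)
L/M(J(-7)) = 27582/(60 - 5) = 27582/55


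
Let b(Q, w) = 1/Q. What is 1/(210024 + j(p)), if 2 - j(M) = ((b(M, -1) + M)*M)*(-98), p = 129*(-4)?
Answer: 1/26303212 ≈ 3.8018e-8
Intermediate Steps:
p = -516
j(M) = 2 + 98*M*(M + 1/M) (j(M) = 2 - (1/M + M)*M*(-98) = 2 - (M + 1/M)*M*(-98) = 2 - M*(M + 1/M)*(-98) = 2 - (-98)*M*(M + 1/M) = 2 + 98*M*(M + 1/M))
1/(210024 + j(p)) = 1/(210024 + (100 + 98*(-516)²)) = 1/(210024 + (100 + 98*266256)) = 1/(210024 + (100 + 26093088)) = 1/(210024 + 26093188) = 1/26303212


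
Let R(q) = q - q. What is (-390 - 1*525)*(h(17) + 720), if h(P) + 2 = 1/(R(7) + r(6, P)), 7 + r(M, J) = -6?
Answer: -8539695/13 ≈ -6.5690e+5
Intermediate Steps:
r(M, J) = -13 (r(M, J) = -7 - 6 = -13)
R(q) = 0
h(P) = -27/13 (h(P) = -2 + 1/(0 - 13) = -2 + 1/(-13) = -2 - 1/13 = -27/13)
(-390 - 1*525)*(h(17) + 720) = (-390 - 1*525)*(-27/13 + 720) = (-390 - 525)*(9333/13) = -915*9333/13 = -8539695/13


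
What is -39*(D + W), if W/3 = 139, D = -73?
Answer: -13416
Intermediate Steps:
W = 417 (W = 3*139 = 417)
-39*(D + W) = -39*(-73 + 417) = -39*344 = -13416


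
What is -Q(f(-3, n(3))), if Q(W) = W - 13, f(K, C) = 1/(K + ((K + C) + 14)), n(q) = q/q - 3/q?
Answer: 103/8 ≈ 12.875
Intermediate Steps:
n(q) = 1 - 3/q
f(K, C) = 1/(14 + C + 2*K) (f(K, C) = 1/(K + ((C + K) + 14)) = 1/(K + (14 + C + K)) = 1/(14 + C + 2*K))
Q(W) = -13 + W
-Q(f(-3, n(3))) = -(-13 + 1/(14 + (-3 + 3)/3 + 2*(-3))) = -(-13 + 1/(14 + (⅓)*0 - 6)) = -(-13 + 1/(14 + 0 - 6)) = -(-13 + 1/8) = -(-13 + ⅛) = -1*(-103/8) = 103/8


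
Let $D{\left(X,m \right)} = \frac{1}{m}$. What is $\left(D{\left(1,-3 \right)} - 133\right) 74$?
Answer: $- \frac{29600}{3} \approx -9866.7$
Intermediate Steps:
$\left(D{\left(1,-3 \right)} - 133\right) 74 = \left(\frac{1}{-3} - 133\right) 74 = \left(- \frac{1}{3} - 133\right) 74 = \left(- \frac{400}{3}\right) 74 = - \frac{29600}{3}$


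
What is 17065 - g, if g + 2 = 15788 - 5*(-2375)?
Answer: -10596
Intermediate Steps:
g = 27661 (g = -2 + (15788 - 5*(-2375)) = -2 + (15788 + 11875) = -2 + 27663 = 27661)
17065 - g = 17065 - 1*27661 = 17065 - 27661 = -10596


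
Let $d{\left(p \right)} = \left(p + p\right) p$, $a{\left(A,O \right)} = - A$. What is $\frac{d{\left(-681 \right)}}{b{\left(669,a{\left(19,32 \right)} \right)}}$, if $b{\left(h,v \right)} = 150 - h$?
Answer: $- \frac{309174}{173} \approx -1787.1$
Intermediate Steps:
$d{\left(p \right)} = 2 p^{2}$ ($d{\left(p \right)} = 2 p p = 2 p^{2}$)
$\frac{d{\left(-681 \right)}}{b{\left(669,a{\left(19,32 \right)} \right)}} = \frac{2 \left(-681\right)^{2}}{150 - 669} = \frac{2 \cdot 463761}{150 - 669} = \frac{927522}{-519} = 927522 \left(- \frac{1}{519}\right) = - \frac{309174}{173}$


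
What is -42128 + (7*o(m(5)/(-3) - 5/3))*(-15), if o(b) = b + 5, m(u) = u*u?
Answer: -41603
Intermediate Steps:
m(u) = u²
o(b) = 5 + b
-42128 + (7*o(m(5)/(-3) - 5/3))*(-15) = -42128 + (7*(5 + (5²/(-3) - 5/3)))*(-15) = -42128 + (7*(5 + (25*(-⅓) - 5*⅓)))*(-15) = -42128 + (7*(5 + (-25/3 - 5/3)))*(-15) = -42128 + (7*(5 - 10))*(-15) = -42128 + (7*(-5))*(-15) = -42128 - 35*(-15) = -42128 + 525 = -41603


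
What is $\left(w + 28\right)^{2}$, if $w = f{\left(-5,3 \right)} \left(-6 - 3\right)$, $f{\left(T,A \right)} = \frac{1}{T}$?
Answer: $\frac{22201}{25} \approx 888.04$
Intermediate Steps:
$w = \frac{9}{5}$ ($w = \frac{-6 - 3}{-5} = \left(- \frac{1}{5}\right) \left(-9\right) = \frac{9}{5} \approx 1.8$)
$\left(w + 28\right)^{2} = \left(\frac{9}{5} + 28\right)^{2} = \left(\frac{149}{5}\right)^{2} = \frac{22201}{25}$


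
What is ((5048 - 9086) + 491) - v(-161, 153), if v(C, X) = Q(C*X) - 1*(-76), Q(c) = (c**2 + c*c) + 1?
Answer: -1213573002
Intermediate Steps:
Q(c) = 1 + 2*c**2 (Q(c) = (c**2 + c**2) + 1 = 2*c**2 + 1 = 1 + 2*c**2)
v(C, X) = 77 + 2*C**2*X**2 (v(C, X) = (1 + 2*(C*X)**2) - 1*(-76) = (1 + 2*(C**2*X**2)) + 76 = (1 + 2*C**2*X**2) + 76 = 77 + 2*C**2*X**2)
((5048 - 9086) + 491) - v(-161, 153) = ((5048 - 9086) + 491) - (77 + 2*(-161)**2*153**2) = (-4038 + 491) - (77 + 2*25921*23409) = -3547 - (77 + 1213569378) = -3547 - 1*1213569455 = -3547 - 1213569455 = -1213573002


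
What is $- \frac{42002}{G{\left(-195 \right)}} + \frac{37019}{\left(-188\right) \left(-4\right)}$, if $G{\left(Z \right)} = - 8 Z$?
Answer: $\frac{3270517}{146640} \approx 22.303$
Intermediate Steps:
$- \frac{42002}{G{\left(-195 \right)}} + \frac{37019}{\left(-188\right) \left(-4\right)} = - \frac{42002}{\left(-8\right) \left(-195\right)} + \frac{37019}{\left(-188\right) \left(-4\right)} = - \frac{42002}{1560} + \frac{37019}{752} = \left(-42002\right) \frac{1}{1560} + 37019 \cdot \frac{1}{752} = - \frac{21001}{780} + \frac{37019}{752} = \frac{3270517}{146640}$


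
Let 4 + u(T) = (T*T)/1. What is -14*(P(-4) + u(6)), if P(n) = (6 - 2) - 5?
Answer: -434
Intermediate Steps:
P(n) = -1 (P(n) = 4 - 5 = -1)
u(T) = -4 + T**2 (u(T) = -4 + (T*T)/1 = -4 + T**2*1 = -4 + T**2)
-14*(P(-4) + u(6)) = -14*(-1 + (-4 + 6**2)) = -14*(-1 + (-4 + 36)) = -14*(-1 + 32) = -14*31 = -434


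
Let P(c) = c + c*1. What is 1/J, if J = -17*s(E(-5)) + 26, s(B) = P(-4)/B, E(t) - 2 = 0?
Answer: 1/94 ≈ 0.010638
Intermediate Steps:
E(t) = 2 (E(t) = 2 + 0 = 2)
P(c) = 2*c (P(c) = c + c = 2*c)
s(B) = -8/B (s(B) = (2*(-4))/B = -8/B)
J = 94 (J = -(-136)/2 + 26 = -17*(-4) + 26 = 68 + 26 = 94)
1/J = 1/94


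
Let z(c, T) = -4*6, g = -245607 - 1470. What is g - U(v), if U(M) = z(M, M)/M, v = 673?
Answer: -166282797/673 ≈ -2.4708e+5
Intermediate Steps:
g = -247077
z(c, T) = -24
U(M) = -24/M
g - U(v) = -247077 - (-24)/673 = -247077 - 1*(-24/673) = -247077 + 24/673 = -166282797/673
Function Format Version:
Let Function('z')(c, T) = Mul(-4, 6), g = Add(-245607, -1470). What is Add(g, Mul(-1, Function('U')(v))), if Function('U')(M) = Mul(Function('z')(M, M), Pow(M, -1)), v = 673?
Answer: Rational(-166282797, 673) ≈ -2.4708e+5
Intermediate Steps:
g = -247077
Function('z')(c, T) = -24
Function('U')(M) = Mul(-24, Pow(M, -1))
Add(g, Mul(-1, Function('U')(v))) = Add(-247077, Mul(-1, Mul(-24, Pow(673, -1)))) = Add(-247077, Mul(-1, Mul(-24, Rational(1, 673)))) = Add(-247077, Mul(-1, Rational(-24, 673))) = Add(-247077, Rational(24, 673)) = Rational(-166282797, 673)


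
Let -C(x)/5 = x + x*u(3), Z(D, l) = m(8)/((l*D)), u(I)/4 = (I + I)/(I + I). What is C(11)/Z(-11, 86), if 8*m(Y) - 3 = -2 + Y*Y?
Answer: 416240/13 ≈ 32018.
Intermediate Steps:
u(I) = 4 (u(I) = 4*((I + I)/(I + I)) = 4*((2*I)/((2*I))) = 4*((2*I)*(1/(2*I))) = 4*1 = 4)
m(Y) = ⅛ + Y²/8 (m(Y) = 3/8 + (-2 + Y*Y)/8 = 3/8 + (-2 + Y²)/8 = 3/8 + (-¼ + Y²/8) = ⅛ + Y²/8)
Z(D, l) = 65/(8*D*l) (Z(D, l) = (⅛ + (⅛)*8²)/((l*D)) = (⅛ + (⅛)*64)/((D*l)) = (⅛ + 8)*(1/(D*l)) = 65*(1/(D*l))/8 = 65/(8*D*l))
C(x) = -25*x (C(x) = -5*(x + x*4) = -5*(x + 4*x) = -25*x)
C(11)/Z(-11, 86) = (-25*11)/(((65/8)/(-11*86))) = -275/((65/8)*(-1/11)*(1/86)) = -275/(-65/7568) = -275*(-7568/65) = 416240/13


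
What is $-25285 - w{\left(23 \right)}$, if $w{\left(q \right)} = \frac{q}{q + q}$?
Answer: $- \frac{50571}{2} \approx -25286.0$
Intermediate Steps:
$w{\left(q \right)} = \frac{1}{2}$ ($w{\left(q \right)} = \frac{q}{2 q} = q \frac{1}{2 q} = \frac{1}{2}$)
$-25285 - w{\left(23 \right)} = -25285 - \frac{1}{2} = - \frac{50571}{2}$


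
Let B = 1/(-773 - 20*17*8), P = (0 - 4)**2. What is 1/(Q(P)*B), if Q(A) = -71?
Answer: 3493/71 ≈ 49.197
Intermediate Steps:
P = 16 (P = (-4)**2 = 16)
B = -1/3493 (B = 1/(-773 - 340*8) = 1/(-773 - 2720) = 1/(-3493) = -1/3493 ≈ -0.00028629)
1/(Q(P)*B) = 1/((-71)*(-1/3493)) = -1/71*(-3493) = 3493/71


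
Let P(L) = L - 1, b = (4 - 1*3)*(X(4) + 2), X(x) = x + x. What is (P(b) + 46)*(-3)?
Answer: -165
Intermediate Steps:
X(x) = 2*x
b = 10 (b = (4 - 1*3)*(2*4 + 2) = (4 - 3)*(8 + 2) = 1*10 = 10)
P(L) = -1 + L
(P(b) + 46)*(-3) = ((-1 + 10) + 46)*(-3) = (9 + 46)*(-3) = 55*(-3) = -165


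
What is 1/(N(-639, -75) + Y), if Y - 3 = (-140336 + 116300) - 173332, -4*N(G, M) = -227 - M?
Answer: -1/197327 ≈ -5.0677e-6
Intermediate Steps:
N(G, M) = 227/4 + M/4 (N(G, M) = -(-227 - M)/4 = 227/4 + M/4)
Y = -197365 (Y = 3 + ((-140336 + 116300) - 173332) = 3 + (-24036 - 173332) = 3 - 197368 = -197365)
1/(N(-639, -75) + Y) = 1/((227/4 + (1/4)*(-75)) - 197365) = 1/((227/4 - 75/4) - 197365) = 1/(38 - 197365) = 1/(-197327) = -1/197327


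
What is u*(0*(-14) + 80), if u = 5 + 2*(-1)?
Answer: 240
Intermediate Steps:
u = 3 (u = 5 - 2 = 3)
u*(0*(-14) + 80) = 3*(0*(-14) + 80) = 3*(0 + 80) = 3*80 = 240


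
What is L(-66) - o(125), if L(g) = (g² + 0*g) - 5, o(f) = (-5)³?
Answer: 4476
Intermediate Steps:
o(f) = -125
L(g) = -5 + g² (L(g) = (g² + 0) - 5 = g² - 5 = -5 + g²)
L(-66) - o(125) = (-5 + (-66)²) - 1*(-125) = (-5 + 4356) + 125 = 4351 + 125 = 4476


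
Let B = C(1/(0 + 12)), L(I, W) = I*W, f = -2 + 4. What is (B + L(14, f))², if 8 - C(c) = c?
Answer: 185761/144 ≈ 1290.0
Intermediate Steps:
C(c) = 8 - c
f = 2
B = 95/12 (B = 8 - 1/(0 + 12) = 8 - 1/12 = 95/12 ≈ 7.9167)
(B + L(14, f))² = (95/12 + 14*2)² = (95/12 + 28)² = (431/12)² = 185761/144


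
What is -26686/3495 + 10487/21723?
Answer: -60338657/8435765 ≈ -7.1527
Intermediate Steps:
-26686/3495 + 10487/21723 = -60338657/8435765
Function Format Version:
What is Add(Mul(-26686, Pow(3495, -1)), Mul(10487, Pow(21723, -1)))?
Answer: Rational(-60338657, 8435765) ≈ -7.1527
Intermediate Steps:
Add(Mul(-26686, Pow(3495, -1)), Mul(10487, Pow(21723, -1))) = Add(Mul(-26686, Rational(1, 3495)), Mul(10487, Rational(1, 21723))) = Add(Rational(-26686, 3495), Rational(10487, 21723)) = Rational(-60338657, 8435765)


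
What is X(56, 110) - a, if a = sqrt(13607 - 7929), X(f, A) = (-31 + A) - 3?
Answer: 76 - sqrt(5678) ≈ 0.64750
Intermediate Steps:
X(f, A) = -34 + A
a = sqrt(5678) ≈ 75.353
X(56, 110) - a = (-34 + 110) - sqrt(5678) = 76 - sqrt(5678)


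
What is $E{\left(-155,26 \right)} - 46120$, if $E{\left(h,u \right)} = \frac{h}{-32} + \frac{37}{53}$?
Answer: $- \frac{78210121}{1696} \approx -46114.0$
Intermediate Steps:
$E{\left(h,u \right)} = \frac{37}{53} - \frac{h}{32}$ ($E{\left(h,u \right)} = h \left(- \frac{1}{32}\right) + 37 \cdot \frac{1}{53} = - \frac{h}{32} + \frac{37}{53} = \frac{37}{53} - \frac{h}{32}$)
$E{\left(-155,26 \right)} - 46120 = \left(\frac{37}{53} - - \frac{155}{32}\right) - 46120 = \left(\frac{37}{53} + \frac{155}{32}\right) - 46120 = \frac{9399}{1696} - 46120 = - \frac{78210121}{1696}$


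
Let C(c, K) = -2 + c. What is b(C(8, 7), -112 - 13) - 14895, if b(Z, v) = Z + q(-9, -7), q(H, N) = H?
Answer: -14898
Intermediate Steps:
b(Z, v) = -9 + Z (b(Z, v) = Z - 9 = -9 + Z)
b(C(8, 7), -112 - 13) - 14895 = (-9 + (-2 + 8)) - 14895 = (-9 + 6) - 14895 = -3 - 14895 = -14898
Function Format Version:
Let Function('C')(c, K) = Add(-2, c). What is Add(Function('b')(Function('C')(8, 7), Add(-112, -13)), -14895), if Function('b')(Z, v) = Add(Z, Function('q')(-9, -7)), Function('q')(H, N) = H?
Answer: -14898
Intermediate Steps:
Function('b')(Z, v) = Add(-9, Z) (Function('b')(Z, v) = Add(Z, -9) = Add(-9, Z))
Add(Function('b')(Function('C')(8, 7), Add(-112, -13)), -14895) = Add(Add(-9, Add(-2, 8)), -14895) = Add(Add(-9, 6), -14895) = Add(-3, -14895) = -14898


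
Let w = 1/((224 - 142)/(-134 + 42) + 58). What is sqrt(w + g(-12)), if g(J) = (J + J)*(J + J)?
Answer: sqrt(3975171146)/2627 ≈ 24.000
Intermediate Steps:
g(J) = 4*J**2 (g(J) = (2*J)*(2*J) = 4*J**2)
w = 46/2627 (w = 1/(82/(-92) + 58) = 1/(82*(-1/92) + 58) = 1/(-41/46 + 58) = 1/(2627/46) = 46/2627 ≈ 0.017510)
sqrt(w + g(-12)) = sqrt(46/2627 + 4*(-12)**2) = sqrt(46/2627 + 4*144) = sqrt(46/2627 + 576) = sqrt(1513198/2627) = sqrt(3975171146)/2627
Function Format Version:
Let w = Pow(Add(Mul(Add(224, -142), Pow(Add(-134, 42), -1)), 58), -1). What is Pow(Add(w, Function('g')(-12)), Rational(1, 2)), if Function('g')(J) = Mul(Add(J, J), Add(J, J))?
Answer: Mul(Rational(1, 2627), Pow(3975171146, Rational(1, 2))) ≈ 24.000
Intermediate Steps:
Function('g')(J) = Mul(4, Pow(J, 2)) (Function('g')(J) = Mul(Mul(2, J), Mul(2, J)) = Mul(4, Pow(J, 2)))
w = Rational(46, 2627) (w = Pow(Add(Mul(82, Pow(-92, -1)), 58), -1) = Pow(Add(Mul(82, Rational(-1, 92)), 58), -1) = Pow(Add(Rational(-41, 46), 58), -1) = Pow(Rational(2627, 46), -1) = Rational(46, 2627) ≈ 0.017510)
Pow(Add(w, Function('g')(-12)), Rational(1, 2)) = Pow(Add(Rational(46, 2627), Mul(4, Pow(-12, 2))), Rational(1, 2)) = Pow(Add(Rational(46, 2627), Mul(4, 144)), Rational(1, 2)) = Pow(Add(Rational(46, 2627), 576), Rational(1, 2)) = Pow(Rational(1513198, 2627), Rational(1, 2)) = Mul(Rational(1, 2627), Pow(3975171146, Rational(1, 2)))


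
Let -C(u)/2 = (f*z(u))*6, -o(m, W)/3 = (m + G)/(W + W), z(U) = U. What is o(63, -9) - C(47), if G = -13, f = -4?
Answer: -6743/3 ≈ -2247.7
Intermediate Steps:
o(m, W) = -3*(-13 + m)/(2*W) (o(m, W) = -3*(m - 13)/(W + W) = -3*(-13 + m)/(2*W))
C(u) = 48*u (C(u) = -2*(-4*u)*6 = -(-48)*u = 48*u)
o(63, -9) - C(47) = (3/2)*(13 - 1*63)/(-9) - 48*47 = (3/2)*(-1/9)*(13 - 63) - 1*2256 = (3/2)*(-1/9)*(-50) - 2256 = 25/3 - 2256 = -6743/3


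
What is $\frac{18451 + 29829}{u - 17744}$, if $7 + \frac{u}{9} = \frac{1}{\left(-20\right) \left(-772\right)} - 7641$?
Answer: $- \frac{745443200}{1336733431} \approx -0.55766$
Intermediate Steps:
$u = - \frac{1062766071}{15440}$ ($u = -63 + 9 \left(\frac{1}{\left(-20\right) \left(-772\right)} - 7641\right) = -63 + 9 \left(\frac{1}{15440} - 7641\right) = -63 + 9 \left(- \frac{117977039}{15440}\right) = -63 - \frac{1061793351}{15440} = - \frac{1062766071}{15440} \approx -68832.0$)
$\frac{18451 + 29829}{u - 17744} = \frac{18451 + 29829}{- \frac{1062766071}{15440} - 17744} = \frac{48280}{- \frac{1062766071}{15440} + \left(-22030 + 4286\right)} = \frac{48280}{- \frac{1062766071}{15440} - 17744} = \frac{48280}{- \frac{1336733431}{15440}} = 48280 \left(- \frac{15440}{1336733431}\right) = - \frac{745443200}{1336733431}$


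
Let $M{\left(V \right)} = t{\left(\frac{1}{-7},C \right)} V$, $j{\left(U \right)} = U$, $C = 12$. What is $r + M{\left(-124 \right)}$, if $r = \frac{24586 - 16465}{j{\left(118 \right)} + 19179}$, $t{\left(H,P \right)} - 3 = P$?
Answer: $- \frac{35884299}{19297} \approx -1859.6$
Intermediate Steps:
$t{\left(H,P \right)} = 3 + P$
$M{\left(V \right)} = 15 V$ ($M{\left(V \right)} = \left(3 + 12\right) V = 15 V$)
$r = \frac{8121}{19297}$ ($r = \frac{24586 - 16465}{118 + 19179} = \frac{8121}{19297} \approx 0.42084$)
$r + M{\left(-124 \right)} = \frac{8121}{19297} + 15 \left(-124\right) = \frac{8121}{19297} - 1860 = - \frac{35884299}{19297}$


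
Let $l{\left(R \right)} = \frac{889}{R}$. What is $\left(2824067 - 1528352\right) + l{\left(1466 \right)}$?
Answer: $\frac{1899519079}{1466} \approx 1.2957 \cdot 10^{6}$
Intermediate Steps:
$\left(2824067 - 1528352\right) + l{\left(1466 \right)} = \left(2824067 - 1528352\right) + \frac{889}{1466} = 1295715 + 889 \cdot \frac{1}{1466} = 1295715 + \frac{889}{1466} = \frac{1899519079}{1466}$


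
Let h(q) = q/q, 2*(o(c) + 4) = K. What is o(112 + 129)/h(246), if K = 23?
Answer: 15/2 ≈ 7.5000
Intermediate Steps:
o(c) = 15/2 (o(c) = -4 + (½)*23 = -4 + 23/2 = 15/2)
h(q) = 1
o(112 + 129)/h(246) = (15/2)/1 = (15/2)*1 = 15/2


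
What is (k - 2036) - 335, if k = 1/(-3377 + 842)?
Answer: -6010486/2535 ≈ -2371.0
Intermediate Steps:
k = -1/2535 (k = 1/(-2535) = -1/2535 ≈ -0.00039448)
(k - 2036) - 335 = (-1/2535 - 2036) - 335 = -5161261/2535 - 335 = -6010486/2535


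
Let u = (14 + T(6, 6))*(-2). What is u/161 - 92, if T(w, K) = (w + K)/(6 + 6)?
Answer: -14842/161 ≈ -92.186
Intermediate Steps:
T(w, K) = K/12 + w/12 (T(w, K) = (K + w)/12 = (K + w)*(1/12) = K/12 + w/12)
u = -30 (u = (14 + ((1/12)*6 + (1/12)*6))*(-2) = (14 + (½ + ½))*(-2) = (14 + 1)*(-2) = 15*(-2) = -30)
u/161 - 92 = -30/161 - 92 = -14842/161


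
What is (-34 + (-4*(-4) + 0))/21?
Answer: -6/7 ≈ -0.85714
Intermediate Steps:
(-34 + (-4*(-4) + 0))/21 = (-34 + (16 + 0))/21 = (-34 + 16)/21 = (1/21)*(-18) = -6/7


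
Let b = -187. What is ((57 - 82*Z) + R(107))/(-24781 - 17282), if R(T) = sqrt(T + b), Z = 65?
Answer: 5273/42063 - 4*I*sqrt(5)/42063 ≈ 0.12536 - 0.00021264*I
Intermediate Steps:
R(T) = sqrt(-187 + T) (R(T) = sqrt(T - 187) = sqrt(-187 + T))
((57 - 82*Z) + R(107))/(-24781 - 17282) = ((57 - 82*65) + sqrt(-187 + 107))/(-24781 - 17282) = ((57 - 5330) + sqrt(-80))/(-42063) = (-5273 + 4*I*sqrt(5))*(-1/42063) = 5273/42063 - 4*I*sqrt(5)/42063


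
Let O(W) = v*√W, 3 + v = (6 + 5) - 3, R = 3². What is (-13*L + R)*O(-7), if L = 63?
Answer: -4050*I*√7 ≈ -10715.0*I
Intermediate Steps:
R = 9
v = 5 (v = -3 + ((6 + 5) - 3) = -3 + (11 - 3) = -3 + 8 = 5)
O(W) = 5*√W
(-13*L + R)*O(-7) = (-13*63 + 9)*(5*√(-7)) = (-819 + 9)*(5*(I*√7)) = -4050*I*√7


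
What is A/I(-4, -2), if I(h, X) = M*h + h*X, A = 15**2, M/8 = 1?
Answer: -75/8 ≈ -9.3750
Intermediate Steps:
M = 8 (M = 8*1 = 8)
A = 225
I(h, X) = 8*h + X*h (I(h, X) = 8*h + h*X = 8*h + X*h)
A/I(-4, -2) = 225/((-4*(8 - 2))) = 225/((-4*6)) = 225/(-24) = 225*(-1/24) = -75/8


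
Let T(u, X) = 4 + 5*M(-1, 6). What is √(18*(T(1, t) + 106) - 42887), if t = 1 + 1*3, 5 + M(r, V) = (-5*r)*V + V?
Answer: I*√38117 ≈ 195.24*I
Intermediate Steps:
M(r, V) = -5 + V - 5*V*r (M(r, V) = -5 + ((-5*r)*V + V) = -5 + (-5*V*r + V) = -5 + (V - 5*V*r) = -5 + V - 5*V*r)
t = 4 (t = 1 + 3 = 4)
T(u, X) = 159 (T(u, X) = 4 + 5*(-5 + 6 - 5*6*(-1)) = 4 + 5*(-5 + 6 + 30) = 4 + 5*31 = 4 + 155 = 159)
√(18*(T(1, t) + 106) - 42887) = √(18*(159 + 106) - 42887) = √(18*265 - 42887) = √(4770 - 42887) = √(-38117) = I*√38117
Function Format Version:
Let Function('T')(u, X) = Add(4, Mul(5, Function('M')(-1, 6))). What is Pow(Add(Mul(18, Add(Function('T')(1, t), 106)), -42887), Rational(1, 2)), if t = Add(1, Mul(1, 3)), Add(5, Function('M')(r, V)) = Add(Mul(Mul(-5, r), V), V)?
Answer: Mul(I, Pow(38117, Rational(1, 2))) ≈ Mul(195.24, I)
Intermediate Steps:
Function('M')(r, V) = Add(-5, V, Mul(-5, V, r)) (Function('M')(r, V) = Add(-5, Add(Mul(Mul(-5, r), V), V)) = Add(-5, Add(Mul(-5, V, r), V)) = Add(-5, Add(V, Mul(-5, V, r))) = Add(-5, V, Mul(-5, V, r)))
t = 4 (t = Add(1, 3) = 4)
Function('T')(u, X) = 159 (Function('T')(u, X) = Add(4, Mul(5, Add(-5, 6, Mul(-5, 6, -1)))) = Add(4, Mul(5, Add(-5, 6, 30))) = Add(4, Mul(5, 31)) = Add(4, 155) = 159)
Pow(Add(Mul(18, Add(Function('T')(1, t), 106)), -42887), Rational(1, 2)) = Pow(Add(Mul(18, Add(159, 106)), -42887), Rational(1, 2)) = Pow(Add(Mul(18, 265), -42887), Rational(1, 2)) = Pow(Add(4770, -42887), Rational(1, 2)) = Pow(-38117, Rational(1, 2)) = Mul(I, Pow(38117, Rational(1, 2)))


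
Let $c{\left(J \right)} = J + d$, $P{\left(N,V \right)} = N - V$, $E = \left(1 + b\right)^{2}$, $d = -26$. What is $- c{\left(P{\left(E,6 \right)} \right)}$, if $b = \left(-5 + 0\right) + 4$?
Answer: $32$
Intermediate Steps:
$b = -1$ ($b = -5 + 4 = -1$)
$E = 0$ ($E = \left(1 - 1\right)^{2} = 0^{2} = 0$)
$c{\left(J \right)} = -26 + J$ ($c{\left(J \right)} = J - 26 = -26 + J$)
$- c{\left(P{\left(E,6 \right)} \right)} = - (-26 + \left(0 - 6\right)) = - (-26 - 6) = \left(-1\right) \left(-32\right) = 32$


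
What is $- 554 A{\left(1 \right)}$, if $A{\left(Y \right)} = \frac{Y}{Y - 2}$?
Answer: $554$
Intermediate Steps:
$A{\left(Y \right)} = \frac{Y}{-2 + Y}$
$- 554 A{\left(1 \right)} = - 554 \cdot 1 \frac{1}{-2 + 1} = - 554 \cdot 1 \frac{1}{-1} = - 554 \cdot 1 \left(-1\right) = \left(-554\right) \left(-1\right) = 554$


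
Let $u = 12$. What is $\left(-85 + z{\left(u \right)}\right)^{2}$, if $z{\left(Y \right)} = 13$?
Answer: $5184$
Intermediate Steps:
$\left(-85 + z{\left(u \right)}\right)^{2} = \left(-85 + 13\right)^{2} = \left(-72\right)^{2} = 5184$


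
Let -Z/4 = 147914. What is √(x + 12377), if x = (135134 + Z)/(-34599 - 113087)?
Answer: 4*√711608414/959 ≈ 111.27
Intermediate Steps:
Z = -591656 (Z = -4*147914 = -591656)
x = 20751/6713 (x = (135134 - 591656)/(-34599 - 113087) = -456522/(-147686) = -456522*(-1/147686) = 20751/6713 ≈ 3.0912)
√(x + 12377) = √(20751/6713 + 12377) = √(83107552/6713) = 4*√711608414/959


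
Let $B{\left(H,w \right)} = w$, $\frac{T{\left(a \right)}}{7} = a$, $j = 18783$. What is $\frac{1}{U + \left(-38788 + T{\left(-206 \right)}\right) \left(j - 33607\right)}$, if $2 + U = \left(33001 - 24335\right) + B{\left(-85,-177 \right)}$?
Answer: $\frac{1}{596378007} \approx 1.6768 \cdot 10^{-9}$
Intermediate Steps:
$T{\left(a \right)} = 7 a$
$U = 8487$ ($U = -2 + \left(\left(33001 - 24335\right) - 177\right) = -2 + \left(8666 - 177\right) = -2 + 8489 = 8487$)
$\frac{1}{U + \left(-38788 + T{\left(-206 \right)}\right) \left(j - 33607\right)} = \frac{1}{8487 + \left(-38788 + 7 \left(-206\right)\right) \left(18783 - 33607\right)} = \frac{1}{8487 + \left(-38788 - 1442\right) \left(-14824\right)} = \frac{1}{8487 - -596369520} = \frac{1}{8487 + 596369520} = \frac{1}{596378007}$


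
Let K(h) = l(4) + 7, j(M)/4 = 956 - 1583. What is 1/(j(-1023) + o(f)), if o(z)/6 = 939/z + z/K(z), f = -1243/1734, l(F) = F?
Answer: -359227/3724425659 ≈ -9.6452e-5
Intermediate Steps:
j(M) = -2508 (j(M) = 4*(956 - 1583) = 4*(-627) = -2508)
K(h) = 11 (K(h) = 4 + 7 = 11)
f = -1243/1734 (f = -1243*1/1734 = -1243/1734 ≈ -0.71684)
o(z) = 5634/z + 6*z/11 (o(z) = 6*(939/z + z/11) = 5634/z + 6*z/11)
1/(j(-1023) + o(f)) = 1/(-2508 + (5634/(-1243/1734) + (6/11)*(-1243/1734))) = 1/(-2508 + (5634*(-1734/1243) - 113/289)) = 1/(-2508 + (-9769356/1243 - 113/289)) = 1/(-2508 - 2823484343/359227) = 1/(-3724425659/359227) = -359227/3724425659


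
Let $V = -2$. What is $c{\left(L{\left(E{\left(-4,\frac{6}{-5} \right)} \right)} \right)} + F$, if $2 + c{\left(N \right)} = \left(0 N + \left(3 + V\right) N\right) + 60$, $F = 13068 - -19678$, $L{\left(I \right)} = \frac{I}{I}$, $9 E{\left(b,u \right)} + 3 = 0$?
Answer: $32805$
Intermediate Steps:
$E{\left(b,u \right)} = - \frac{1}{3}$ ($E{\left(b,u \right)} = - \frac{1}{3} + \frac{1}{9} \cdot 0 = - \frac{1}{3} + 0 = - \frac{1}{3}$)
$L{\left(I \right)} = 1$
$F = 32746$ ($F = 13068 + 19678 = 32746$)
$c{\left(N \right)} = 58 + N$ ($c{\left(N \right)} = -2 + \left(\left(0 N + \left(3 - 2\right) N\right) + 60\right) = -2 + \left(\left(0 + 1 N\right) + 60\right) = -2 + \left(\left(0 + N\right) + 60\right) = -2 + \left(N + 60\right) = -2 + \left(60 + N\right) = 58 + N$)
$c{\left(L{\left(E{\left(-4,\frac{6}{-5} \right)} \right)} \right)} + F = \left(58 + 1\right) + 32746 = 59 + 32746 = 32805$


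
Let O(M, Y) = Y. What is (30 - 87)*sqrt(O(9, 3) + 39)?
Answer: -57*sqrt(42) ≈ -369.40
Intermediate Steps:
(30 - 87)*sqrt(O(9, 3) + 39) = (30 - 87)*sqrt(3 + 39) = -57*sqrt(42)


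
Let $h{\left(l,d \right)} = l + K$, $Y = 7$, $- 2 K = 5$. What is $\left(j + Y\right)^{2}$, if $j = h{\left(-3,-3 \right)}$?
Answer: $\frac{9}{4} \approx 2.25$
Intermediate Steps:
$K = - \frac{5}{2}$ ($K = \left(- \frac{1}{2}\right) 5 = - \frac{5}{2} \approx -2.5$)
$h{\left(l,d \right)} = - \frac{5}{2} + l$ ($h{\left(l,d \right)} = l - \frac{5}{2} = - \frac{5}{2} + l$)
$j = - \frac{11}{2}$ ($j = - \frac{5}{2} - 3 = - \frac{11}{2} \approx -5.5$)
$\left(j + Y\right)^{2} = \left(- \frac{11}{2} + 7\right)^{2} = \left(\frac{3}{2}\right)^{2} = \frac{9}{4}$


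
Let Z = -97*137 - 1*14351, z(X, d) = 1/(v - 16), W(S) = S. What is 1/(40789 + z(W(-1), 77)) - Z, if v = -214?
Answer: 259303803390/9381469 ≈ 27640.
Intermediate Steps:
z(X, d) = -1/230 (z(X, d) = 1/(-214 - 16) = 1/(-230) = -1/230)
Z = -27640 (Z = -13289 - 14351 = -27640)
1/(40789 + z(W(-1), 77)) - Z = 1/(40789 - 1/230) - 1*(-27640) = 1/(9381469/230) + 27640 = 230/9381469 + 27640 = 259303803390/9381469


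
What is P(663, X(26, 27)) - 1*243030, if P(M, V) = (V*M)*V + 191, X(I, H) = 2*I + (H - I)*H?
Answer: 3894944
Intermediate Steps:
X(I, H) = 2*I + H*(H - I)
P(M, V) = 191 + M*V² (P(M, V) = (M*V)*V + 191 = M*V² + 191 = 191 + M*V²)
P(663, X(26, 27)) - 1*243030 = (191 + 663*(27² + 2*26 - 1*27*26)²) - 1*243030 = (191 + 663*(729 + 52 - 702)²) - 243030 = (191 + 663*79²) - 243030 = (191 + 663*6241) - 243030 = (191 + 4137783) - 243030 = 4137974 - 243030 = 3894944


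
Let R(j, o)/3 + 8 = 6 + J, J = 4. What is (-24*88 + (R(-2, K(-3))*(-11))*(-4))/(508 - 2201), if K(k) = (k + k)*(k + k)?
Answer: 1848/1693 ≈ 1.0916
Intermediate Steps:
K(k) = 4*k² (K(k) = (2*k)*(2*k) = 4*k²)
R(j, o) = 6 (R(j, o) = -24 + 3*(6 + 4) = -24 + 3*10 = -24 + 30 = 6)
(-24*88 + (R(-2, K(-3))*(-11))*(-4))/(508 - 2201) = (-24*88 + (6*(-11))*(-4))/(508 - 2201) = (-2112 - 66*(-4))/(-1693) = (-2112 + 264)*(-1/1693) = -1848*(-1/1693) = 1848/1693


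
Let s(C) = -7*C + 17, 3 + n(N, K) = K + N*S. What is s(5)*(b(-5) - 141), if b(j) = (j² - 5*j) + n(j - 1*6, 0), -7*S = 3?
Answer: 11250/7 ≈ 1607.1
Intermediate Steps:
S = -3/7 (S = -⅐*3 = -3/7 ≈ -0.42857)
n(N, K) = -3 + K - 3*N/7 (n(N, K) = -3 + (K + N*(-3/7)) = -3 + (K - 3*N/7) = -3 + K - 3*N/7)
b(j) = -3/7 + j² - 38*j/7 (b(j) = (j² - 5*j) + (-3 + 0 - 3*(j - 1*6)/7) = (j² - 5*j) + (-3 + 0 - 3*(j - 6)/7) = (j² - 5*j) + (-3 + 0 - 3*(-6 + j)/7) = (j² - 5*j) + (-3 + 0 + (18/7 - 3*j/7)) = (j² - 5*j) + (-3/7 - 3*j/7) = -3/7 + j² - 38*j/7)
s(C) = 17 - 7*C
s(5)*(b(-5) - 141) = (17 - 7*5)*((-3/7 + (-5)² - 38/7*(-5)) - 141) = (17 - 35)*((-3/7 + 25 + 190/7) - 141) = -18*(362/7 - 141) = -18*(-625/7) = 11250/7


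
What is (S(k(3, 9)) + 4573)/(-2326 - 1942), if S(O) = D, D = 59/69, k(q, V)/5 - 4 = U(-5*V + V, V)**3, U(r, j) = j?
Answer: -78899/73623 ≈ -1.0717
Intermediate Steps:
k(q, V) = 20 + 5*V**3
D = 59/69 (D = 59*(1/69) = 59/69 ≈ 0.85507)
S(O) = 59/69
(S(k(3, 9)) + 4573)/(-2326 - 1942) = (59/69 + 4573)/(-2326 - 1942) = (315596/69)/(-4268) = (315596/69)*(-1/4268) = -78899/73623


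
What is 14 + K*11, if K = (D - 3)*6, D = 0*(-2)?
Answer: -184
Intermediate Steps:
D = 0
K = -18 (K = (0 - 3)*6 = -3*6 = -18)
14 + K*11 = 14 - 18*11 = 14 - 198 = -184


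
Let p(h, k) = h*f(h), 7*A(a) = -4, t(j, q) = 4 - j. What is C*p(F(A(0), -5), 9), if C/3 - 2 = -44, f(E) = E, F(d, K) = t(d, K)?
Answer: -18432/7 ≈ -2633.1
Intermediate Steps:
A(a) = -4/7 (A(a) = (⅐)*(-4) = -4/7)
F(d, K) = 4 - d
p(h, k) = h² (p(h, k) = h*h = h²)
C = -126 (C = 6 + 3*(-44) = 6 - 132 = -126)
C*p(F(A(0), -5), 9) = -126*(4 - 1*(-4/7))² = -126*(4 + 4/7)² = -126*(32/7)² = -126*1024/49 = -18432/7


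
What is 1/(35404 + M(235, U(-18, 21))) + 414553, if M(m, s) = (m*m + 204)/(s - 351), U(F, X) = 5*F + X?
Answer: 6141292195223/14814251 ≈ 4.1455e+5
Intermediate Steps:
U(F, X) = X + 5*F
M(m, s) = (204 + m**2)/(-351 + s) (M(m, s) = (m**2 + 204)/(-351 + s) = (204 + m**2)/(-351 + s))
1/(35404 + M(235, U(-18, 21))) + 414553 = 1/(35404 + (204 + 235**2)/(-351 + (21 + 5*(-18)))) + 414553 = 1/(35404 + (204 + 55225)/(-351 + (21 - 90))) + 414553 = 1/(35404 + 55429/(-351 - 69)) + 414553 = 1/(35404 + 55429/(-420)) + 414553 = 1/(35404 - 1/420*55429) + 414553 = 1/(35404 - 55429/420) + 414553 = 1/(14814251/420) + 414553 = 420/14814251 + 414553 = 6141292195223/14814251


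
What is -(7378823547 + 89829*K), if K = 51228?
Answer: -11980583559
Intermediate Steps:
-(7378823547 + 89829*K) = -89829/(1/(82143 + 51228)) = -89829/(1/133371) = -89829/1/133371 = -89829*133371 = -11980583559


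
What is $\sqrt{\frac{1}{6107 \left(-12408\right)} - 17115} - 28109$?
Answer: $-28109 + \frac{i \sqrt{24568368743211994074}}{37887828} \approx -28109.0 + 130.82 i$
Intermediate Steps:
$\sqrt{\frac{1}{6107 \left(-12408\right)} - 17115} - 28109 = \sqrt{\frac{1}{6107} \left(- \frac{1}{12408}\right) - 17115} - 28109 = \sqrt{- \frac{1}{75775656} - 17115} - 28109 = \sqrt{- \frac{1296900352441}{75775656}} - 28109 = \frac{i \sqrt{24568368743211994074}}{37887828} - 28109 = -28109 + \frac{i \sqrt{24568368743211994074}}{37887828}$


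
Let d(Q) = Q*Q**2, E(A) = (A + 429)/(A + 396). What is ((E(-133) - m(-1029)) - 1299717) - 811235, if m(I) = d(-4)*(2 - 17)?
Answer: -555432560/263 ≈ -2.1119e+6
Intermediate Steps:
E(A) = (429 + A)/(396 + A)
d(Q) = Q**3
m(I) = 960 (m(I) = (-4)**3*(2 - 17) = -64*(-15) = 960)
((E(-133) - m(-1029)) - 1299717) - 811235 = (((429 - 133)/(396 - 133) - 1*960) - 1299717) - 811235 = ((296/263 - 960) - 1299717) - 811235 = (-252184/263 - 1299717) - 811235 = -342077755/263 - 811235 = -555432560/263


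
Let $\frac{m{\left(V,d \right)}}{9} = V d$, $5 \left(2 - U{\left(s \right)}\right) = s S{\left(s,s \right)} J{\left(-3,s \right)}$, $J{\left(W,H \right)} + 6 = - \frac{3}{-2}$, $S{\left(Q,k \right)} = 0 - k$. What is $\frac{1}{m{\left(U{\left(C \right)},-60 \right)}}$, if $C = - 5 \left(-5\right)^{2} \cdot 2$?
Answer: $\frac{1}{30373920} \approx 3.2923 \cdot 10^{-8}$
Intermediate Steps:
$S{\left(Q,k \right)} = - k$
$J{\left(W,H \right)} = - \frac{9}{2}$ ($J{\left(W,H \right)} = -6 - \frac{3}{-2} = -6 - - \frac{3}{2} = -6 + \frac{3}{2} = - \frac{9}{2}$)
$C = -250$ ($C = \left(-5\right) 25 \cdot 2 = \left(-125\right) 2 = -250$)
$U{\left(s \right)} = 2 - \frac{9 s^{2}}{10}$ ($U{\left(s \right)} = 2 - \frac{s \left(- s\right) \left(- \frac{9}{2}\right)}{5} = 2 - \frac{- s^{2} \left(- \frac{9}{2}\right)}{5} = 2 - \frac{\frac{9}{2} s^{2}}{5} = 2 - \frac{9 s^{2}}{10}$)
$m{\left(V,d \right)} = 9 V d$
$\frac{1}{m{\left(U{\left(C \right)},-60 \right)}} = \frac{1}{9 \left(2 - \frac{9 \left(-250\right)^{2}}{10}\right) \left(-60\right)} = \frac{1}{9 \left(2 - 56250\right) \left(-60\right)} = \frac{1}{9 \left(-56248\right) \left(-60\right)} = \frac{1}{30373920}$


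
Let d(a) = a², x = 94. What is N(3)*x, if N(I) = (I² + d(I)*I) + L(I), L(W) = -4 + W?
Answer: 3290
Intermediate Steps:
N(I) = -4 + I + I² + I³ (N(I) = (I² + I²*I) + (-4 + I) = (I² + I³) + (-4 + I) = -4 + I + I² + I³)
N(3)*x = (-4 + 3 + 3² + 3³)*94 = (-4 + 3 + 9 + 27)*94 = 35*94 = 3290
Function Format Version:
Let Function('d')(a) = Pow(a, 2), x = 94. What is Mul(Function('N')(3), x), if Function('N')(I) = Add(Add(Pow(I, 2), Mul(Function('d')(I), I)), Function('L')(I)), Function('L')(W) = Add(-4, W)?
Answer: 3290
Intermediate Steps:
Function('N')(I) = Add(-4, I, Pow(I, 2), Pow(I, 3)) (Function('N')(I) = Add(Add(Pow(I, 2), Mul(Pow(I, 2), I)), Add(-4, I)) = Add(Add(Pow(I, 2), Pow(I, 3)), Add(-4, I)) = Add(-4, I, Pow(I, 2), Pow(I, 3)))
Mul(Function('N')(3), x) = Mul(Add(-4, 3, Pow(3, 2), Pow(3, 3)), 94) = Mul(Add(-4, 3, 9, 27), 94) = Mul(35, 94) = 3290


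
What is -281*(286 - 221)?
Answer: -18265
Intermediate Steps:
-281*(286 - 221) = -281*65 = -18265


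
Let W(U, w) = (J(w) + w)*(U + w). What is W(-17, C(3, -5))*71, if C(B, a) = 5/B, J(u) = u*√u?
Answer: -16330/9 - 16330*√15/27 ≈ -4156.9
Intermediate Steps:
J(u) = u^(3/2)
W(U, w) = (U + w)*(w + w^(3/2)) (W(U, w) = (w^(3/2) + w)*(U + w) = (w + w^(3/2))*(U + w) = (U + w)*(w + w^(3/2)))
W(-17, C(3, -5))*71 = ((5/3)² + (5/3)^(5/2) - 85/3 - 17*5*√15/9)*71 = ((5*(⅓))² + (5*(⅓))^(5/2) - 85/3 - 17*5*√15/9)*71 = ((5/3)² + (5/3)^(5/2) - 17*5/3 - 85*√15/9)*71 = (25/9 + 25*√15/27 - 85/3 - 85*√15/9)*71 = (-230/9 - 230*√15/27)*71 = -16330/9 - 16330*√15/27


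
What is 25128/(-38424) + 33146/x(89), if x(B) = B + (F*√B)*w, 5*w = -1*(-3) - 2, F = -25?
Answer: 26499869/51232 + 82865*√89/2848 ≈ 791.74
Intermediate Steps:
w = ⅕ (w = (-1*(-3) - 2)/5 = (3 - 2)/5 = (⅕)*1 = ⅕ ≈ 0.20000)
x(B) = B - 5*√B (x(B) = B - 25*√B*(⅕) = B - 5*√B)
25128/(-38424) + 33146/x(89) = 25128/(-38424) + 33146/(89 - 5*√89) = 25128*(-1/38424) + 33146/(89 - 5*√89) = -1047/1601 + 33146/(89 - 5*√89)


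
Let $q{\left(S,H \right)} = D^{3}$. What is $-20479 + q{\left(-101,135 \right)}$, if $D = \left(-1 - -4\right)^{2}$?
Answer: $-19750$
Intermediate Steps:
$D = 9$ ($D = \left(-1 + 4\right)^{2} = 3^{2} = 9$)
$q{\left(S,H \right)} = 729$ ($q{\left(S,H \right)} = 9^{3} = 729$)
$-20479 + q{\left(-101,135 \right)} = -20479 + 729 = -19750$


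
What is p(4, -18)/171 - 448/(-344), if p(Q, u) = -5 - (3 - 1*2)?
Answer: 3106/2451 ≈ 1.2672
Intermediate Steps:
p(Q, u) = -6 (p(Q, u) = -5 - (3 - 2) = -5 - 1*1 = -5 - 1 = -6)
p(4, -18)/171 - 448/(-344) = -6/171 - 448/(-344) = -6*1/171 - 448*(-1/344) = -2/57 + 56/43 = 3106/2451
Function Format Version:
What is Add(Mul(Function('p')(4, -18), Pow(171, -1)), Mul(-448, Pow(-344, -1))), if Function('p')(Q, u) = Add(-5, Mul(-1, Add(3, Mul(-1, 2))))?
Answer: Rational(3106, 2451) ≈ 1.2672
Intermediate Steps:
Function('p')(Q, u) = -6 (Function('p')(Q, u) = Add(-5, Mul(-1, Add(3, -2))) = Add(-5, Mul(-1, 1)) = Add(-5, -1) = -6)
Add(Mul(Function('p')(4, -18), Pow(171, -1)), Mul(-448, Pow(-344, -1))) = Add(Mul(-6, Pow(171, -1)), Mul(-448, Pow(-344, -1))) = Add(Mul(-6, Rational(1, 171)), Mul(-448, Rational(-1, 344))) = Add(Rational(-2, 57), Rational(56, 43)) = Rational(3106, 2451)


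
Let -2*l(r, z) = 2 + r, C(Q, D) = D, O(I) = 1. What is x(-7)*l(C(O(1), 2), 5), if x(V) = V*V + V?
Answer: -84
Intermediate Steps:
x(V) = V + V² (x(V) = V² + V = V + V²)
l(r, z) = -1 - r/2 (l(r, z) = -(2 + r)/2 = -1 - r/2)
x(-7)*l(C(O(1), 2), 5) = (-7*(1 - 7))*(-1 - ½*2) = (-7*(-6))*(-1 - 1) = 42*(-2) = -84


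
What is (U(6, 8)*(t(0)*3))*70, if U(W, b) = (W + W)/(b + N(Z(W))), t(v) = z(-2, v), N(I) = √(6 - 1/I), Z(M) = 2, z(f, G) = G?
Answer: 0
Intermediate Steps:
t(v) = v
U(W, b) = 2*W/(b + √22/2) (U(W, b) = (W + W)/(b + √(6 - 1/2)) = (2*W)/(b + √(6 - 1*½)) = (2*W)/(b + √(6 - ½)) = (2*W)/(b + √(11/2)) = (2*W)/(b + √22/2) = 2*W/(b + √22/2))
(U(6, 8)*(t(0)*3))*70 = ((4*6/(√22 + 2*8))*(0*3))*70 = ((4*6/(√22 + 16))*0)*70 = ((4*6/(16 + √22))*0)*70 = ((24/(16 + √22))*0)*70 = 0*70 = 0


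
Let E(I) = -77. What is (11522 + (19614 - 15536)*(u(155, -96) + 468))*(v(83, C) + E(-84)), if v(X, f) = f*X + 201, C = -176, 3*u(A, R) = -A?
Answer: -24757926064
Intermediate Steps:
u(A, R) = -A/3 (u(A, R) = (-A)/3 = -A/3)
v(X, f) = 201 + X*f (v(X, f) = X*f + 201 = 201 + X*f)
(11522 + (19614 - 15536)*(u(155, -96) + 468))*(v(83, C) + E(-84)) = (11522 + (19614 - 15536)*(-1/3*155 + 468))*((201 + 83*(-176)) - 77) = (11522 + 4078*(-155/3 + 468))*((201 - 14608) - 77) = (11522 + 4078*(1249/3))*(-14407 - 77) = (11522 + 5093422/3)*(-14484) = (5127988/3)*(-14484) = -24757926064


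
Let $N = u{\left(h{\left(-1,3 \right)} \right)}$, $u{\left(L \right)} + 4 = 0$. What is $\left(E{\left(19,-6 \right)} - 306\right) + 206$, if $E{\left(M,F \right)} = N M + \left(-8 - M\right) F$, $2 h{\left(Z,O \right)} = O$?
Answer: $-14$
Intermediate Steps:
$h{\left(Z,O \right)} = \frac{O}{2}$
$u{\left(L \right)} = -4$ ($u{\left(L \right)} = -4 + 0 = -4$)
$N = -4$
$E{\left(M,F \right)} = - 4 M + F \left(-8 - M\right)$ ($E{\left(M,F \right)} = - 4 M + \left(-8 - M\right) F = - 4 M + F \left(-8 - M\right)$)
$\left(E{\left(19,-6 \right)} - 306\right) + 206 = \left(\left(\left(-8\right) \left(-6\right) - 76 - \left(-6\right) 19\right) - 306\right) + 206 = \left(\left(48 - 76 + 114\right) - 306\right) + 206 = \left(86 - 306\right) + 206 = -220 + 206 = -14$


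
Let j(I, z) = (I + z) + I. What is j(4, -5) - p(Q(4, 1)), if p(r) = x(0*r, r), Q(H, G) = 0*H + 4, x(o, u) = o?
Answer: 3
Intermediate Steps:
Q(H, G) = 4 (Q(H, G) = 0 + 4 = 4)
p(r) = 0 (p(r) = 0*r = 0)
j(I, z) = z + 2*I
j(4, -5) - p(Q(4, 1)) = (-5 + 2*4) - 1*0 = (-5 + 8) + 0 = 3 + 0 = 3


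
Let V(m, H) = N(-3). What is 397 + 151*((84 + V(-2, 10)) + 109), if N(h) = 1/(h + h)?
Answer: 177089/6 ≈ 29515.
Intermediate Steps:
N(h) = 1/(2*h)
V(m, H) = -⅙ (V(m, H) = (½)/(-3) = (½)*(-⅓) = -⅙)
397 + 151*((84 + V(-2, 10)) + 109) = 397 + 151*((84 - ⅙) + 109) = 397 + 151*(503/6 + 109) = 397 + 151*(1157/6) = 397 + 174707/6 = 177089/6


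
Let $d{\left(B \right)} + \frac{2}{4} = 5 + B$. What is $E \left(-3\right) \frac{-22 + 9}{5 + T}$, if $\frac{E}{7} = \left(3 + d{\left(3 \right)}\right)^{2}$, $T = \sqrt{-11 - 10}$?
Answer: $\frac{601965}{184} - \frac{120393 i \sqrt{21}}{184} \approx 3271.6 - 2998.4 i$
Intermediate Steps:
$T = i \sqrt{21}$ ($T = \sqrt{-21} = i \sqrt{21} \approx 4.5826 i$)
$d{\left(B \right)} = \frac{9}{2} + B$ ($d{\left(B \right)} = - \frac{1}{2} + \left(5 + B\right) = \frac{9}{2} + B$)
$E = \frac{3087}{4}$ ($E = 7 \left(3 + \left(\frac{9}{2} + 3\right)\right)^{2} = 7 \left(3 + \frac{15}{2}\right)^{2} = 7 \left(\frac{21}{2}\right)^{2} = 7 \cdot \frac{441}{4} = \frac{3087}{4} \approx 771.75$)
$E \left(-3\right) \frac{-22 + 9}{5 + T} = \frac{3087}{4} \left(-3\right) \frac{-22 + 9}{5 + i \sqrt{21}} = - \frac{9261 \left(- \frac{13}{5 + i \sqrt{21}}\right)}{4} = \frac{120393}{4 \left(5 + i \sqrt{21}\right)}$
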